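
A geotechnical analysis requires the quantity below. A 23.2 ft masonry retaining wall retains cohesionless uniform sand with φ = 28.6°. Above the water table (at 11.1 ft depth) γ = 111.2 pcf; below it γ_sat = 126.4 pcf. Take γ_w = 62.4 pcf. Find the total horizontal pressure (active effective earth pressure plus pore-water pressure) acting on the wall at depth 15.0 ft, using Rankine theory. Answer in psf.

K_a = (1 − sin φ)/(1 + sin φ) = 0.3525.
γ' = 126.4 − 62.4 = 64.00 pcf.
Effective vertical stress at 15.0 ft: σ'_v = 111.2×11.1 + 64.00×3.90 = 1484 psf.
σ'_h = K_a σ'_v = 0.3525 × 1484 = 523.2 psf; u = γ_w × 3.90 = 243.4 psf.
Total σ_h = 523.2 + 243.4 = 766.5 psf.

767 psf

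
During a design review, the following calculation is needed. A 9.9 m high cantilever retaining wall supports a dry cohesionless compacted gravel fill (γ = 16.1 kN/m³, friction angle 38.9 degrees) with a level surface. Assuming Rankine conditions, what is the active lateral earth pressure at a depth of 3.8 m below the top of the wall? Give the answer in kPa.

14.0 kPa

K_a = (1 − sin φ)/(1 + sin φ) = 0.2285.
σ_h = K_a γ z = 0.2285 × 16.1 × 3.8 = 13.98 kPa.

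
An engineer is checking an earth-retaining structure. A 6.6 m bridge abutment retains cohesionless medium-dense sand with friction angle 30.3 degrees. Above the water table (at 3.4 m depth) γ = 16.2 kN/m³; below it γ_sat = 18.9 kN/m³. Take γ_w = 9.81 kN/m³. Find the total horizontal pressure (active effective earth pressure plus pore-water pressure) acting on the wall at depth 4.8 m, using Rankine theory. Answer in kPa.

K_a = (1 − sin φ)/(1 + sin φ) = 0.3293.
γ' = 18.9 − 9.81 = 9.090 kN/m³.
Effective vertical stress at 4.8 m: σ'_v = 16.2×3.4 + 9.090×1.40 = 67.81 kPa.
σ'_h = K_a σ'_v = 0.3293 × 67.81 = 22.33 kPa; u = γ_w × 1.40 = 13.73 kPa.
Total σ_h = 22.33 + 13.73 = 36.06 kPa.

36.1 kPa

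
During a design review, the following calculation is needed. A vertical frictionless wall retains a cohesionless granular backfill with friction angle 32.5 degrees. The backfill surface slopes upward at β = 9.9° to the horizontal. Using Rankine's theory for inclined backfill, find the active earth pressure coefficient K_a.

K_a = cos β · (cos β − √(cos²β − cos²φ)) / (cos β + √(cos²β − cos²φ)).
cos β = 0.9851, cos φ = 0.8434, √(cos²β − cos²φ) = 0.5090.
K_a = 0.9851 × (0.9851 − 0.5090)/(0.9851 + 0.5090) = 0.3139.

0.314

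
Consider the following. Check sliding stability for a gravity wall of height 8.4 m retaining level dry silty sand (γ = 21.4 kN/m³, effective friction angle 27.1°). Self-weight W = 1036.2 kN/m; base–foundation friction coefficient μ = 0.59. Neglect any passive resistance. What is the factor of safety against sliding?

K_a = tan²(45° − 27.1°/2) = 0.3741.
P_a = ½K_aγH² = 0.5×0.3741×21.4×8.4² = 282.4 kN/m, acting at H/3 = 2.800 m above the base.
FS_sliding = μW / P_a = 0.59×1036.2 / 282.4 = 2.165.

2.16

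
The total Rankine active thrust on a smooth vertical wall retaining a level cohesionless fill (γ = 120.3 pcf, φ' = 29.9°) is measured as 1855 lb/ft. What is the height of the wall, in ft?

9.60 ft

K_a = 0.3347. P_a = ½ K_a γ H² ⇒ H = √(2P_a/(K_a γ)).
H = √(2×1855/(0.3347×120.3)) = 9.599 ft.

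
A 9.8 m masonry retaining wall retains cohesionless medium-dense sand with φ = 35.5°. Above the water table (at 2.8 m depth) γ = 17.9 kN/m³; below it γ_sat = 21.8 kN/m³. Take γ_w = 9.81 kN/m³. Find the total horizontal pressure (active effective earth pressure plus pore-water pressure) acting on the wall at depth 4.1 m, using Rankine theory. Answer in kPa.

30.2 kPa

K_a = (1 − sin φ)/(1 + sin φ) = 0.2653.
γ' = 21.8 − 9.81 = 11.99 kN/m³.
Effective vertical stress at 4.1 m: σ'_v = 17.9×2.8 + 11.99×1.30 = 65.71 kPa.
σ'_h = K_a σ'_v = 0.2653 × 65.71 = 17.43 kPa; u = γ_w × 1.30 = 12.75 kPa.
Total σ_h = 17.43 + 12.75 = 30.18 kPa.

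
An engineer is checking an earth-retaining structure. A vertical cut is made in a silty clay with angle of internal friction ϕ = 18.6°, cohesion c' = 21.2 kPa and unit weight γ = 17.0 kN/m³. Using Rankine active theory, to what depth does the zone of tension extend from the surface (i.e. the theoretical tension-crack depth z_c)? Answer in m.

K_a = tan²(45° − 18.6°/2) = 0.5163; √K_a = 0.7186.
The active pressure is zero where K_a γ z = 2c√K_a, so z_c = 2c/(γ√K_a) = 2×21.2/(17.0×0.7186) = 3.471 m.

3.47 m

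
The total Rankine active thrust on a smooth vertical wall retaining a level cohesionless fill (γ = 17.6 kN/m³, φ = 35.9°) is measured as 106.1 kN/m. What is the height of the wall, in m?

K_a = 0.2607. P_a = ½ K_a γ H² ⇒ H = √(2P_a/(K_a γ)).
H = √(2×106.1/(0.2607×17.6)) = 6.800 m.

6.80 m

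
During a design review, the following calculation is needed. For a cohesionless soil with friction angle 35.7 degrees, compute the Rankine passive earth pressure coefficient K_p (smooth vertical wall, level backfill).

3.80

K_p = (1 + sin φ)/(1 − sin φ) = tan²(45° + 35.7°/2) = 3.802.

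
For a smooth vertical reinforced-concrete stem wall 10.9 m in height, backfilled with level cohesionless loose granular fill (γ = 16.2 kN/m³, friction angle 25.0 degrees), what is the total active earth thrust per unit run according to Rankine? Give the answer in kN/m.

K_a = tan²(45° − φ/2) = 0.4059.
P_a = ½ K_a γ H² = 0.5 × 0.4059 × 16.2 × 10.9² = 390.6 kN/m.

391 kN/m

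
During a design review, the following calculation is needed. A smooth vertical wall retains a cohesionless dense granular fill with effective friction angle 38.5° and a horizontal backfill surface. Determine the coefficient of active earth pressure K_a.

K_a = (1 − sin φ)/(1 + sin φ) = (1 − sin 38.5°)/(1 + sin 38.5°) = 0.2327.

0.233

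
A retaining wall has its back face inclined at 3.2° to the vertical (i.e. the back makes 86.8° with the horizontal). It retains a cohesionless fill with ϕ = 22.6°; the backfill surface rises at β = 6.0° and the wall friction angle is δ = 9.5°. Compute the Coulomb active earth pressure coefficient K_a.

K_a = sin²(α+φ) / [sin²α · sin(α−δ) · (1 + √{sin(φ+δ)sin(φ−β) / (sin(α−δ)sin(α+β))})²].
With α = 86.8°, φ = 22.6°, δ = 9.5°, β = 6.0°: K_a = 0.4703.

0.470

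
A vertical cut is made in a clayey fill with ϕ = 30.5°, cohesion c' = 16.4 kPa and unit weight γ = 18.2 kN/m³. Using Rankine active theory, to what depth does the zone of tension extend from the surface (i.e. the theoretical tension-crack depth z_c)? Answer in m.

K_a = tan²(45° − 30.5°/2) = 0.3267; √K_a = 0.5715.
The active pressure is zero where K_a γ z = 2c√K_a, so z_c = 2c/(γ√K_a) = 2×16.4/(18.2×0.5715) = 3.153 m.

3.15 m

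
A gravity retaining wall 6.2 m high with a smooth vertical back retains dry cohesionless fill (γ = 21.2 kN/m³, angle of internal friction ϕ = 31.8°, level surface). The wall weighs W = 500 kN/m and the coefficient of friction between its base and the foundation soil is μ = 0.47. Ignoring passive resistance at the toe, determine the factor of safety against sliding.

K_a = tan²(45° − 31.8°/2) = 0.3098.
P_a = ½K_aγH² = 0.5×0.3098×21.2×6.2² = 126.2 kN/m, acting at H/3 = 2.067 m above the base.
FS_sliding = μW / P_a = 0.47×500 / 126.2 = 1.862.

1.86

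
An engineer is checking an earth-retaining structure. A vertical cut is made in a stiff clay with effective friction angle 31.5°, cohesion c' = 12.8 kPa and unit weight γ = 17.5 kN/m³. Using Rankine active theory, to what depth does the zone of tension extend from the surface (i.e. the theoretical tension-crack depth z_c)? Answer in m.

2.61 m

K_a = tan²(45° − 31.5°/2) = 0.3136; √K_a = 0.5600.
The active pressure is zero where K_a γ z = 2c√K_a, so z_c = 2c/(γ√K_a) = 2×12.8/(17.5×0.5600) = 2.612 m.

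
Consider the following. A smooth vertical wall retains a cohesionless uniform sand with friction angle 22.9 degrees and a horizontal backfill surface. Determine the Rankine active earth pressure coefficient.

0.440

K_a = tan²(45° − φ/2) = tan²(33.55°) = 0.4398.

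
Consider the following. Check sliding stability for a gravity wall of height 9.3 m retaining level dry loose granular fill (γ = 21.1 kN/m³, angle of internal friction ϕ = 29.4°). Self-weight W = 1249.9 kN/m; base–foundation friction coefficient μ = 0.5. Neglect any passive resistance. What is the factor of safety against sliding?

K_a = tan²(45° − 29.4°/2) = 0.3415.
P_a = ½K_aγH² = 0.5×0.3415×21.1×9.3² = 311.6 kN/m, acting at H/3 = 3.100 m above the base.
FS_sliding = μW / P_a = 0.5×1249.9 / 311.6 = 2.006.

2.01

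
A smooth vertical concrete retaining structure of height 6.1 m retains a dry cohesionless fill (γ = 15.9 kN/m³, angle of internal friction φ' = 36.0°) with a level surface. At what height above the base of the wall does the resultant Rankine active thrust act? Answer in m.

K_a = 0.2596.
The pressure distribution is triangular, so the resultant acts at H/3 above the base = 6.1/3 = 2.033 m.

2.03 m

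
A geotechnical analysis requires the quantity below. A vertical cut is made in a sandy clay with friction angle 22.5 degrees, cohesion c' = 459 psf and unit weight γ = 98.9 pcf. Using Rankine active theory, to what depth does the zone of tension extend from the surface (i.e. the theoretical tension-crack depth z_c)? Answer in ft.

K_a = tan²(45° − 22.5°/2) = 0.4465; √K_a = 0.6682.
The active pressure is zero where K_a γ z = 2c√K_a, so z_c = 2c/(γ√K_a) = 2×459/(98.9×0.6682) = 13.89 ft.

13.9 ft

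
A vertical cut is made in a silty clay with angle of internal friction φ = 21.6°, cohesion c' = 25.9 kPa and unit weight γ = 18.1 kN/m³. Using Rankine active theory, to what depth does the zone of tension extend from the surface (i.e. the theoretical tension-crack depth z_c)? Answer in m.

K_a = tan²(45° − 21.6°/2) = 0.4619; √K_a = 0.6796.
The active pressure is zero where K_a γ z = 2c√K_a, so z_c = 2c/(γ√K_a) = 2×25.9/(18.1×0.6796) = 4.211 m.

4.21 m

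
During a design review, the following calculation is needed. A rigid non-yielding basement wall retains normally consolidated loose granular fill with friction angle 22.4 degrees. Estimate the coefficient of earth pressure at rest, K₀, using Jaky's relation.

0.619

K₀ = 1 − sin φ' = 1 − sin 22.4° = 0.6189.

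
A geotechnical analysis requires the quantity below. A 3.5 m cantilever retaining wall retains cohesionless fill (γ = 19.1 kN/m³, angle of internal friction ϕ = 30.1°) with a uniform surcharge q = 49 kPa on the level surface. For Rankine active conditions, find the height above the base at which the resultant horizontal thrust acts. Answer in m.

K_a = 0.3320.
Triangular part P₁ = ½K_aγH² = 38.84 at H/3 = 1.167 m; rectangular part P₂ = K_a q H = 56.94 at H/2 = 1.750 m.
ȳ = (P₁·1.167 + P₂·1.750)/(P₁+P₂) = 1.513 m.

1.51 m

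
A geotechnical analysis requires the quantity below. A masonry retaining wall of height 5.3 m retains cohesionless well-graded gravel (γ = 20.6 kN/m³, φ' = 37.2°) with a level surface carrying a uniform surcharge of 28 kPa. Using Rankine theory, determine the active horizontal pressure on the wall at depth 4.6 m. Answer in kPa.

30.3 kPa

K_a = (1 − sin φ)/(1 + sin φ) = 0.2464.
σ_v = γz + q = 20.6 × 4.6 + 28 = 122.8 kPa.
σ_h = K_a σ_v = 0.2464 × 122.8 = 30.25 kPa.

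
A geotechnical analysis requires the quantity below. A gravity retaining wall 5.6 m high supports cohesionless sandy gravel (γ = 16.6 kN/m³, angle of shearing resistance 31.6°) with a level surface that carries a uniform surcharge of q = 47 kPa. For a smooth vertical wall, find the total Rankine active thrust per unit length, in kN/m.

164 kN/m

K_a = tan²(45° − φ/2) = 0.3123.
Soil triangle: ½ K_a γ H² = 0.5×0.3123×16.6×5.6² = 81.30 kN/m.
Surcharge rectangle: K_a q H = 0.3123×47×5.6 = 82.21 kN/m.
Total = 81.30 + 82.21 = 163.5 kN/m.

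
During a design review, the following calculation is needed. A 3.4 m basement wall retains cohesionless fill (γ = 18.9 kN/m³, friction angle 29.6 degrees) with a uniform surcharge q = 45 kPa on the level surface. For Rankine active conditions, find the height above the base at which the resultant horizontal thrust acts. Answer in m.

K_a = 0.3387.
Triangular part P₁ = ½K_aγH² = 37.00 at H/3 = 1.133 m; rectangular part P₂ = K_a q H = 51.83 at H/2 = 1.700 m.
ȳ = (P₁·1.133 + P₂·1.700)/(P₁+P₂) = 1.464 m.

1.46 m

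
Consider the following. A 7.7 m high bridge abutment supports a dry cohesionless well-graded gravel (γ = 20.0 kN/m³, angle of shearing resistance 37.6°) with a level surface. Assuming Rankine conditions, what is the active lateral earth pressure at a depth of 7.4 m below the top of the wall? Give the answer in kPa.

35.8 kPa

K_a = (1 − sin φ)/(1 + sin φ) = 0.2421.
σ_h = K_a γ z = 0.2421 × 20.0 × 7.4 = 35.83 kPa.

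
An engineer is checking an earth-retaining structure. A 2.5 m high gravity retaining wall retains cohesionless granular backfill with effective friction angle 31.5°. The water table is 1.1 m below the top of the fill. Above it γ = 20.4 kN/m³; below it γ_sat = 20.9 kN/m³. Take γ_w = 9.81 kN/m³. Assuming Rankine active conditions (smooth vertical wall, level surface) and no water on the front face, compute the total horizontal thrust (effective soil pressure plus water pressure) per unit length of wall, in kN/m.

K_a = tan²(45° − φ/2) = 0.3136.
γ' = 20.9 − 9.81 = 11.09 kN/m³. Depth below WT = 1.4 m.
σ'_h at WT = K_a γ d_w = 7.038 kPa; at base = 7.038 + K_a γ' × 1.4 = 11.91 kPa.
P₁ (0–1.1 m) = ½×7.038×1.1 = 3.871. P₂ (1.1–2.5 m) = ½(7.038+11.91)×1.4 = 13.26.
P_w = ½ γ_w h₂² = 0.5×9.81×1.4² = 9.614. Total = 3.871+13.26+9.614 = 26.75 kN/m.

26.7 kN/m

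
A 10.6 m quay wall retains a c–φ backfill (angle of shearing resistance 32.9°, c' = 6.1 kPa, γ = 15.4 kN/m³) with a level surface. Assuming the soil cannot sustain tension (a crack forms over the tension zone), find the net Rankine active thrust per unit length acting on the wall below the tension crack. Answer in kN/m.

K_a = 0.2960; √K_a = 0.5441.
Tension-crack depth z_c = 2c/(γ√K_a) = 2×6.1/(15.4×0.5441) = 1.456 m.
σ_a at base = K_a γ H − 2c√K_a = 0.2960×15.4×10.6 − 2×6.1×0.5441 = 41.69 kPa.
P_a = ½ × 41.69 × (H − z_c) = 0.5×41.69×9.144 = 190.6 kN/m.

191 kN/m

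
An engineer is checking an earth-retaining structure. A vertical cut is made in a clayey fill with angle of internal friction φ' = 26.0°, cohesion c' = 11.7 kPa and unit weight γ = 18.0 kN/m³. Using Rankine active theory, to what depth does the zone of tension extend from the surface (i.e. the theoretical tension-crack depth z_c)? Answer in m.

K_a = tan²(45° − 26.0°/2) = 0.3905; √K_a = 0.6249.
The active pressure is zero where K_a γ z = 2c√K_a, so z_c = 2c/(γ√K_a) = 2×11.7/(18.0×0.6249) = 2.080 m.

2.08 m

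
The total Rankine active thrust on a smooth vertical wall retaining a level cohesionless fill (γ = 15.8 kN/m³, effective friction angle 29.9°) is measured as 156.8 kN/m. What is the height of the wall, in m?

K_a = 0.3347. P_a = ½ K_a γ H² ⇒ H = √(2P_a/(K_a γ)).
H = √(2×156.8/(0.3347×15.8)) = 7.701 m.

7.70 m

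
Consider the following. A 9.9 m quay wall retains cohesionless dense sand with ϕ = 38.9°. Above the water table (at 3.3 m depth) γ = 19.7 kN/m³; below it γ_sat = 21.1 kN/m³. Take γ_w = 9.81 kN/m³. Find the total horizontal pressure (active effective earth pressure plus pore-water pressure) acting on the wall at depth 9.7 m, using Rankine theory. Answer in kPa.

94.2 kPa

K_a = (1 − sin φ)/(1 + sin φ) = 0.2285.
γ' = 21.1 − 9.81 = 11.29 kN/m³.
Effective vertical stress at 9.7 m: σ'_v = 19.7×3.3 + 11.29×6.40 = 137.3 kPa.
σ'_h = K_a σ'_v = 0.2285 × 137.3 = 31.37 kPa; u = γ_w × 6.40 = 62.78 kPa.
Total σ_h = 31.37 + 62.78 = 94.15 kPa.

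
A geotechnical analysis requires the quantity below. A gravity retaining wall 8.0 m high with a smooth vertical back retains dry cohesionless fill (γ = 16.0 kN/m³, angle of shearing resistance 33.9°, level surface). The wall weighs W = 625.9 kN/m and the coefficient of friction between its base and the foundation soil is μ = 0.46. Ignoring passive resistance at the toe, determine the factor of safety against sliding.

K_a = tan²(45° − 33.9°/2) = 0.2839.
P_a = ½K_aγH² = 0.5×0.2839×16.0×8.0² = 145.4 kN/m, acting at H/3 = 2.667 m above the base.
FS_sliding = μW / P_a = 0.46×625.9 / 145.4 = 1.981.

1.98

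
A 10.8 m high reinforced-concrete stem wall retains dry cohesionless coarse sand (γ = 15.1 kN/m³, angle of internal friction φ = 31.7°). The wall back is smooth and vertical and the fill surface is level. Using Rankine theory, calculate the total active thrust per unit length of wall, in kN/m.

274 kN/m

K_a = tan²(45° − φ/2) = 0.3111.
P_a = ½ K_a γ H² = 0.5 × 0.3111 × 15.1 × 10.8² = 273.9 kN/m.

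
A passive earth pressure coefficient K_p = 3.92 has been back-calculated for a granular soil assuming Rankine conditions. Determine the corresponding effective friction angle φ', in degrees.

K_p = (1+sin φ)/(1−sin φ) ⇒ sin φ = (K_p − 1)/(K_p + 1) = 0.5935.
φ = arcsin(0.5935) = 36.41°.

36.4°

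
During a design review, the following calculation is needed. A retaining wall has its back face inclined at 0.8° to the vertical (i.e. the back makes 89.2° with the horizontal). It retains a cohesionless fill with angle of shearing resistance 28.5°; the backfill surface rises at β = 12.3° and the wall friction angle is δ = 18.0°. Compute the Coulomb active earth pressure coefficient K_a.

0.385

K_a = sin²(α+φ) / [sin²α · sin(α−δ) · (1 + √{sin(φ+δ)sin(φ−β) / (sin(α−δ)sin(α+β))})²].
With α = 89.2°, φ = 28.5°, δ = 18.0°, β = 12.3°: K_a = 0.3848.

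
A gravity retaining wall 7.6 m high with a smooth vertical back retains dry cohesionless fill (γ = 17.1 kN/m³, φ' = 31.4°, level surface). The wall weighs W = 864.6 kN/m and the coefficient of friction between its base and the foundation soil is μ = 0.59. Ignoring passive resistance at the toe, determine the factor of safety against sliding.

3.28

K_a = tan²(45° − 31.4°/2) = 0.3149.
P_a = ½K_aγH² = 0.5×0.3149×17.1×7.6² = 155.5 kN/m, acting at H/3 = 2.533 m above the base.
FS_sliding = μW / P_a = 0.59×864.6 / 155.5 = 3.280.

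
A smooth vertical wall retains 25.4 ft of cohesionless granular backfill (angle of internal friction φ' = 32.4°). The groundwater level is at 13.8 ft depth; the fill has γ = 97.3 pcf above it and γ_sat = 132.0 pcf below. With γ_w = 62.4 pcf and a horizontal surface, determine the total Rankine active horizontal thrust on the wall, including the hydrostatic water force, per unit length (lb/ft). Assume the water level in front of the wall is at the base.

13100 lb/ft

K_a = tan²(45° − φ/2) = 0.3022.
γ' = 132.0 − 62.4 = 69.60 pcf. Depth below WT = 11.6 ft.
σ'_h at WT = K_a γ d_w = 405.8 psf; at base = 405.8 + K_a γ' × 11.6 = 649.8 psf.
P₁ (0–13.8 ft) = ½×405.8×13.8 = 2800. P₂ (13.8–25.4 ft) = ½(405.8+649.8)×11.6 = 6123.
P_w = ½ γ_w h₂² = 0.5×62.4×11.6² = 4198. Total = 2800+6123+4198 = 13120 lb/ft.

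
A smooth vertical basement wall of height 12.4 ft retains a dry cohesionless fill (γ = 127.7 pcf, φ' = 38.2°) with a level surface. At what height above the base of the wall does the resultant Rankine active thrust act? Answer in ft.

4.13 ft

K_a = 0.2358.
The pressure distribution is triangular, so the resultant acts at H/3 above the base = 12.4/3 = 4.133 ft.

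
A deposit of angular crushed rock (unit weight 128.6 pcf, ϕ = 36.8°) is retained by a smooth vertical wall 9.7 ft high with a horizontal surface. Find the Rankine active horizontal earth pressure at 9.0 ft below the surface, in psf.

290 psf

K_a = (1 − sin φ)/(1 + sin φ) = 0.2508.
σ_h = K_a γ z = 0.2508 × 128.6 × 9.0 = 290.2 psf.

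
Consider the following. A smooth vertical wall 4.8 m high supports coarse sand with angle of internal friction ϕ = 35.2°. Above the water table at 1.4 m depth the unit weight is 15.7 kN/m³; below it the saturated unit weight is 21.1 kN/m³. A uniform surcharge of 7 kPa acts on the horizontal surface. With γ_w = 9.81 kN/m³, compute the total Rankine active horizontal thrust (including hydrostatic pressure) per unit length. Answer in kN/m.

K_a = tan²(45° − φ/2) = 0.2687.
γ' = 21.1 − 9.81 = 11.29 kN/m³. h₂ = H − d_w = 3.4 m.
σ'_h: at surface K_a·q = 1.881; at WT K_a(q+γd_w) = 7.787; at base K_a(q+γd_w+γ'h₂) = 18.10 kPa.
P₁ = ½(1.881+7.787)×1.4 = 6.767; P₂ = ½(7.787+18.10)×3.4 = 44.01; P_w = ½γ_w h₂² = 56.70.
Total = 6.767+44.01+56.70 = 107.5 kN/m.

107 kN/m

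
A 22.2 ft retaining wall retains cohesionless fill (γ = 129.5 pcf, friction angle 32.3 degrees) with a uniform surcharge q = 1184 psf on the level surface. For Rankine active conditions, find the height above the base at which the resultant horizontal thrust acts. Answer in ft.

9.07 ft

K_a = 0.3035.
Triangular part P₁ = ½K_aγH² = 9685 at H/3 = 7.400 ft; rectangular part P₂ = K_a q H = 7977 at H/2 = 11.10 ft.
ȳ = (P₁·7.400 + P₂·11.10)/(P₁+P₂) = 9.071 ft.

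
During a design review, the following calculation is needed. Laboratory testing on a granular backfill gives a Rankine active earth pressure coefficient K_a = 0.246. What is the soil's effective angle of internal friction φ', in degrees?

K_a = tan²(45° − φ/2) ⇒ 45° − φ/2 = arctan(√0.246) = 26.38°.
φ = 2(45° − 26.38°) = 37.24°.

37.2°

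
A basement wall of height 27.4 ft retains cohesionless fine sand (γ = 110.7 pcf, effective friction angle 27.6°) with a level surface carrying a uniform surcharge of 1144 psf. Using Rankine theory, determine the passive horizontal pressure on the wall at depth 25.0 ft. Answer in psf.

K_p = (1 + sin φ)/(1 − sin φ) = 2.726.
σ_v = γz + q = 110.7 × 25.0 + 1144 = 3912 psf.
σ_h = K_p σ_v = 2.726 × 3912 = 10660 psf.

10700 psf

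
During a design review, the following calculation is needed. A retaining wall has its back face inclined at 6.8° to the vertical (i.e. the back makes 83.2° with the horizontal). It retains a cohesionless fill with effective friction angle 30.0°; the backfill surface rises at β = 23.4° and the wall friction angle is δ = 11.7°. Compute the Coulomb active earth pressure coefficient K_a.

0.543

K_a = sin²(α+φ) / [sin²α · sin(α−δ) · (1 + √{sin(φ+δ)sin(φ−β) / (sin(α−δ)sin(α+β))})²].
With α = 83.2°, φ = 30.0°, δ = 11.7°, β = 23.4°: K_a = 0.5429.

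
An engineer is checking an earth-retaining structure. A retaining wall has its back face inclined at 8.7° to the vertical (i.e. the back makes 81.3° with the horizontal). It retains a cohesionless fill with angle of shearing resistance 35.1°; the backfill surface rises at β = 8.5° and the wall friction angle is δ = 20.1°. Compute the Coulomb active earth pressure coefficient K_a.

0.345

K_a = sin²(α+φ) / [sin²α · sin(α−δ) · (1 + √{sin(φ+δ)sin(φ−β) / (sin(α−δ)sin(α+β))})²].
With α = 81.3°, φ = 35.1°, δ = 20.1°, β = 8.5°: K_a = 0.3451.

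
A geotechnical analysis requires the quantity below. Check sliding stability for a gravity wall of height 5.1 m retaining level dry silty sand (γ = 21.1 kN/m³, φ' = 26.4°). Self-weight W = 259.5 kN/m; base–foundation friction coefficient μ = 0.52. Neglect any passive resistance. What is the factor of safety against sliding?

1.28

K_a = tan²(45° − 26.4°/2) = 0.3844.
P_a = ½K_aγH² = 0.5×0.3844×21.1×5.1² = 105.5 kN/m, acting at H/3 = 1.700 m above the base.
FS_sliding = μW / P_a = 0.52×259.5 / 105.5 = 1.279.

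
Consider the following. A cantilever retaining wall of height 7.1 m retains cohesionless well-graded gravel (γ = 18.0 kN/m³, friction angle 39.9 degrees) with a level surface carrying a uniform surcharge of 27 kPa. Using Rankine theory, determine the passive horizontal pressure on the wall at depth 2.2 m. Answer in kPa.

305 kPa

K_p = (1 + sin φ)/(1 − sin φ) = 4.578.
σ_v = γz + q = 18.0 × 2.2 + 27 = 66.60 kPa.
σ_h = K_p σ_v = 4.578 × 66.60 = 304.9 kPa.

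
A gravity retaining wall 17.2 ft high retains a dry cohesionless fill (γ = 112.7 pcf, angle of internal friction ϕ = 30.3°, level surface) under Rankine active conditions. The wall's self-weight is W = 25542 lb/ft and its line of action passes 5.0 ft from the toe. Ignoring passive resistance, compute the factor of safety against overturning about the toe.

4.06

K_a = tan²(45° − 30.3°/2) = 0.3293.
P_a = ½K_aγH² = 0.5×0.3293×112.7×17.2² = 5490 lb/ft, acting at H/3 = 5.733 ft above the base.
Overturning moment M_o = P_a × H/3 = 5490 × 5.733 = 31480.
Resisting moment M_r = W × 5.0 = 25542 × 5.0 = 127700.
FS_overturning = M_r/M_o = 127700/31480 = 4.057.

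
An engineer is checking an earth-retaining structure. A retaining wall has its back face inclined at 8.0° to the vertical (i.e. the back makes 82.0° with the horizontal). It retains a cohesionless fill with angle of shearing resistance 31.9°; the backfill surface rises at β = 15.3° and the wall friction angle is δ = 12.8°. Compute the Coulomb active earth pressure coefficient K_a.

K_a = sin²(α+φ) / [sin²α · sin(α−δ) · (1 + √{sin(φ+δ)sin(φ−β) / (sin(α−δ)sin(α+β))})²].
With α = 82.0°, φ = 31.9°, δ = 12.8°, β = 15.3°: K_a = 0.4245.

0.425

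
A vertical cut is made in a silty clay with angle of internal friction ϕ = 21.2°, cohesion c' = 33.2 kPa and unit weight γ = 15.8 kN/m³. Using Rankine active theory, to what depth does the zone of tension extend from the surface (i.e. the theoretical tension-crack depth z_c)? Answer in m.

6.14 m

K_a = tan²(45° − 21.2°/2) = 0.4688; √K_a = 0.6847.
The active pressure is zero where K_a γ z = 2c√K_a, so z_c = 2c/(γ√K_a) = 2×33.2/(15.8×0.6847) = 6.138 m.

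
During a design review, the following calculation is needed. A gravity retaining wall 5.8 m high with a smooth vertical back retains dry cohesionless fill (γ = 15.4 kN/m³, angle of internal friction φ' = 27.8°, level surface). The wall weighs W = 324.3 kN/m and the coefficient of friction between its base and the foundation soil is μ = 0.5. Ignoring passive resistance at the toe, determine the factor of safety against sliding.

K_a = tan²(45° − 27.8°/2) = 0.3639.
P_a = ½K_aγH² = 0.5×0.3639×15.4×5.8² = 94.26 kN/m, acting at H/3 = 1.933 m above the base.
FS_sliding = μW / P_a = 0.5×324.3 / 94.26 = 1.720.

1.72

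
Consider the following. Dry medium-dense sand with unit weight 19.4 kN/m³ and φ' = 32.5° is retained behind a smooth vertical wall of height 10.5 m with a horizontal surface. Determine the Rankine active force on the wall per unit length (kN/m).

K_a = tan²(45° − φ/2) = 0.3010.
P_a = ½ K_a γ H² = 0.5 × 0.3010 × 19.4 × 10.5² = 321.9 kN/m.

322 kN/m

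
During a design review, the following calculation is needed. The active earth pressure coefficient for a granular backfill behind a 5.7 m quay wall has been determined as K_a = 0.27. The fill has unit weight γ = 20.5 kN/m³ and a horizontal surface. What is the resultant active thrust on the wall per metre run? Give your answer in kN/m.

89.9 kN/m

P = ½ K_a γ H² = 0.5 × 0.27 × 20.5 × 5.7² = 89.92 kN/m.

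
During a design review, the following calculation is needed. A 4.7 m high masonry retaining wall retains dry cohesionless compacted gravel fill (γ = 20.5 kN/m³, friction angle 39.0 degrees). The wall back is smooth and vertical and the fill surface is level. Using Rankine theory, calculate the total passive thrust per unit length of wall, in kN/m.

K_p = tan²(45° + φ/2) = 4.395.
P_p = ½ K_p γ H² = 0.5 × 4.395 × 20.5 × 4.7² = 995.2 kN/m.

995 kN/m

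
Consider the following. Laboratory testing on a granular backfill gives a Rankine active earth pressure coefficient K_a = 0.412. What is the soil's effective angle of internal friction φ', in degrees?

24.6°

K_a = tan²(45° − φ/2) ⇒ 45° − φ/2 = arctan(√0.412) = 32.70°.
φ = 2(45° − 32.70°) = 24.61°.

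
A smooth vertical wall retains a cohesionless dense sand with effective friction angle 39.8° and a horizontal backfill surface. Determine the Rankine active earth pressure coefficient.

K_a = (1 − sin φ)/(1 + sin φ) = (1 − sin 39.8°)/(1 + sin 39.8°) = 0.2194.

0.219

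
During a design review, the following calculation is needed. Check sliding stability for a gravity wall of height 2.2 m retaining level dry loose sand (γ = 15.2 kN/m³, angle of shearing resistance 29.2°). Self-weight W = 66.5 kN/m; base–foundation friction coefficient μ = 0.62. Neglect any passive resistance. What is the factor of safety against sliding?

3.26

K_a = tan²(45° − 29.2°/2) = 0.3442.
P_a = ½K_aγH² = 0.5×0.3442×15.2×2.2² = 12.66 kN/m, acting at H/3 = 0.7333 m above the base.
FS_sliding = μW / P_a = 0.62×66.5 / 12.66 = 3.256.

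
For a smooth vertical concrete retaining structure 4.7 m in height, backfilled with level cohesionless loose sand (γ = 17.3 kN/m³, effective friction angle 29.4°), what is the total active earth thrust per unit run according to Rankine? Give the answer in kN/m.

K_a = tan²(45° − φ/2) = 0.3415.
P_a = ½ K_a γ H² = 0.5 × 0.3415 × 17.3 × 4.7² = 65.25 kN/m.

65.2 kN/m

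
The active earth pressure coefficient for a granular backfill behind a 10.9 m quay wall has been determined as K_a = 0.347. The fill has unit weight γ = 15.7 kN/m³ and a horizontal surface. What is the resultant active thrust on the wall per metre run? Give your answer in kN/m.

324 kN/m

P = ½ K_a γ H² = 0.5 × 0.347 × 15.7 × 10.9² = 323.6 kN/m.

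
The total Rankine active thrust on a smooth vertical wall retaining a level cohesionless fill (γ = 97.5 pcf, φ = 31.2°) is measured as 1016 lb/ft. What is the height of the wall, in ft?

8.10 ft

K_a = 0.3175. P_a = ½ K_a γ H² ⇒ H = √(2P_a/(K_a γ)).
H = √(2×1016/(0.3175×97.5)) = 8.102 ft.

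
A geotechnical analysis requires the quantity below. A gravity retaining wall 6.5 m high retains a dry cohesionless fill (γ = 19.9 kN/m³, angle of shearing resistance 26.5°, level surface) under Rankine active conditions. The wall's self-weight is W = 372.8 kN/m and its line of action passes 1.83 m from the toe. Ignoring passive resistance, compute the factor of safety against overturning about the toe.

1.96

K_a = tan²(45° − 26.5°/2) = 0.3829.
P_a = ½K_aγH² = 0.5×0.3829×19.9×6.5² = 161.0 kN/m, acting at H/3 = 2.167 m above the base.
Overturning moment M_o = P_a × H/3 = 161.0 × 2.167 = 348.8.
Resisting moment M_r = W × 1.83 = 372.8 × 1.83 = 682.2.
FS_overturning = M_r/M_o = 682.2/348.8 = 1.956.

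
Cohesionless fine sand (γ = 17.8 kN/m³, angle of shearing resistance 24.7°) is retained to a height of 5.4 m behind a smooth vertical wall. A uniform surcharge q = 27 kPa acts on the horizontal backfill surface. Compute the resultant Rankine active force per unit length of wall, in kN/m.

K_a = tan²(45° − φ/2) = 0.4106.
Soil triangle: ½ K_a γ H² = 0.5×0.4106×17.8×5.4² = 106.6 kN/m.
Surcharge rectangle: K_a q H = 0.4106×27×5.4 = 59.86 kN/m.
Total = 106.6 + 59.86 = 166.4 kN/m.

166 kN/m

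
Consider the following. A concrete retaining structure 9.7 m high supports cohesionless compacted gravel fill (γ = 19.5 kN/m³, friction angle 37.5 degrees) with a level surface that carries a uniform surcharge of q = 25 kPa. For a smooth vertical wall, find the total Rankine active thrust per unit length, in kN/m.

282 kN/m

K_a = tan²(45° − φ/2) = 0.2432.
Soil triangle: ½ K_a γ H² = 0.5×0.2432×19.5×9.7² = 223.1 kN/m.
Surcharge rectangle: K_a q H = 0.2432×25×9.7 = 58.97 kN/m.
Total = 223.1 + 58.97 = 282.1 kN/m.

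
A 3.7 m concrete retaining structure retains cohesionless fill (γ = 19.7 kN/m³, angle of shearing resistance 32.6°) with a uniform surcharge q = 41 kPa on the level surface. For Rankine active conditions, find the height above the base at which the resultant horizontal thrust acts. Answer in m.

K_a = 0.2997.
Triangular part P₁ = ½K_aγH² = 40.42 at H/3 = 1.233 m; rectangular part P₂ = K_a q H = 45.47 at H/2 = 1.850 m.
ȳ = (P₁·1.233 + P₂·1.850)/(P₁+P₂) = 1.560 m.

1.56 m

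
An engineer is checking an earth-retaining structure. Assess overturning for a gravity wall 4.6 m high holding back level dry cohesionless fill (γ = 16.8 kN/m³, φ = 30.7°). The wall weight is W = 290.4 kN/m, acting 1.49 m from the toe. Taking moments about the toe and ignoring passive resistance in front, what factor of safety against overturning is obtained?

K_a = tan²(45° − 30.7°/2) = 0.3240.
P_a = ½K_aγH² = 0.5×0.3240×16.8×4.6² = 57.59 kN/m, acting at H/3 = 1.533 m above the base.
Overturning moment M_o = P_a × H/3 = 57.59 × 1.533 = 88.31.
Resisting moment M_r = W × 1.49 = 290.4 × 1.49 = 432.7.
FS_overturning = M_r/M_o = 432.7/88.31 = 4.900.

4.90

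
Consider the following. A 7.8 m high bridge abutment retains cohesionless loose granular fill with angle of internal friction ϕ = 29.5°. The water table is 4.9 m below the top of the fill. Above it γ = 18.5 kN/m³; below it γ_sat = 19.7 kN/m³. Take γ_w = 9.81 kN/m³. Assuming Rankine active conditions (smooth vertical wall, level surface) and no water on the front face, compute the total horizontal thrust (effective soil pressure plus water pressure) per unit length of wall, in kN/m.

K_a = tan²(45° − φ/2) = 0.3401.
γ' = 19.7 − 9.81 = 9.890 kN/m³. Depth below WT = 2.9 m.
σ'_h at WT = K_a γ d_w = 30.83 kPa; at base = 30.83 + K_a γ' × 2.9 = 40.58 kPa.
P₁ (0–4.9 m) = ½×30.83×4.9 = 75.53. P₂ (4.9–7.8 m) = ½(30.83+40.58)×2.9 = 103.6.
P_w = ½ γ_w h₂² = 0.5×9.81×2.9² = 41.25. Total = 75.53+103.6+41.25 = 220.3 kN/m.

220 kN/m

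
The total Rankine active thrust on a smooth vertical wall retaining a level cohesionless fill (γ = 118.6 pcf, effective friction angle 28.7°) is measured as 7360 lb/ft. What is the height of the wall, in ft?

K_a = 0.3511. P_a = ½ K_a γ H² ⇒ H = √(2P_a/(K_a γ)).
H = √(2×7360/(0.3511×118.6)) = 18.80 ft.

18.8 ft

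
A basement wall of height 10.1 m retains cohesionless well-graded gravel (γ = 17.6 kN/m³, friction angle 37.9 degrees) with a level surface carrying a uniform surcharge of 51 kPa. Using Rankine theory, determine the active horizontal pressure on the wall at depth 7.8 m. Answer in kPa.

45.0 kPa

K_a = (1 − sin φ)/(1 + sin φ) = 0.2389.
σ_v = γz + q = 17.6 × 7.8 + 51 = 188.3 kPa.
σ_h = K_a σ_v = 0.2389 × 188.3 = 44.99 kPa.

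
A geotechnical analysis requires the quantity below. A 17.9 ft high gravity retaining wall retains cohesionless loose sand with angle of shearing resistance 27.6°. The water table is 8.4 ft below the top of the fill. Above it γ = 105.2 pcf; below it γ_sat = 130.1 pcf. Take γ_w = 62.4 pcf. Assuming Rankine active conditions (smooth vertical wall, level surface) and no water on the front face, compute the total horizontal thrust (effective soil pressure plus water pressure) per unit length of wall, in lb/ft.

8380 lb/ft

K_a = tan²(45° − φ/2) = 0.3668.
γ' = 130.1 − 62.4 = 67.70 pcf. Depth below WT = 9.5 ft.
σ'_h at WT = K_a γ d_w = 324.1 psf; at base = 324.1 + K_a γ' × 9.5 = 560.0 psf.
P₁ (0–8.4 ft) = ½×324.1×8.4 = 1361. P₂ (8.4–17.9 ft) = ½(324.1+560.0)×9.5 = 4200.
P_w = ½ γ_w h₂² = 0.5×62.4×9.5² = 2816. Total = 1361+4200+2816 = 8377 lb/ft.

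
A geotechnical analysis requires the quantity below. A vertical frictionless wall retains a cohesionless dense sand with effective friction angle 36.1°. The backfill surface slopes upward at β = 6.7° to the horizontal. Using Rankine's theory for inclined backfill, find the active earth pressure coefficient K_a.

K_a = cos β · (cos β − √(cos²β − cos²φ)) / (cos β + √(cos²β − cos²φ)).
cos β = 0.9932, cos φ = 0.8080, √(cos²β − cos²φ) = 0.5775.
K_a = 0.9932 × (0.9932 − 0.5775)/(0.9932 + 0.5775) = 0.2628.

0.263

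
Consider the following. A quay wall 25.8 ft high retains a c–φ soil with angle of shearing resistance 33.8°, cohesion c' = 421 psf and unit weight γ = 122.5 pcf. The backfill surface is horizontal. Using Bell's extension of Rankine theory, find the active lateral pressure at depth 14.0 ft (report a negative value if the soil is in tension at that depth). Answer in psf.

39.4 psf

K_a = (1 − sin φ)/(1 + sin φ) = 0.2851.
σ_a = K_a γ z − 2c√K_a = 0.2851×122.5×14.0 − 2×421×0.5340 = 39.37 psf.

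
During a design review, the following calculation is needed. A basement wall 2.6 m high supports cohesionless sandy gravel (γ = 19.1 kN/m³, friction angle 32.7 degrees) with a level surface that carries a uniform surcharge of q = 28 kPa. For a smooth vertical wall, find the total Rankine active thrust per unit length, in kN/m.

41.0 kN/m

K_a = tan²(45° − φ/2) = 0.2985.
Soil triangle: ½ K_a γ H² = 0.5×0.2985×19.1×2.6² = 19.27 kN/m.
Surcharge rectangle: K_a q H = 0.2985×28×2.6 = 21.73 kN/m.
Total = 19.27 + 21.73 = 41.00 kN/m.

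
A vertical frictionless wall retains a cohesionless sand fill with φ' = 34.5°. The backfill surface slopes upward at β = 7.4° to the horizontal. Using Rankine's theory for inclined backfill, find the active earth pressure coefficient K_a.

0.283

K_a = cos β · (cos β − √(cos²β − cos²φ)) / (cos β + √(cos²β − cos²φ)).
cos β = 0.9917, cos φ = 0.8241, √(cos²β − cos²φ) = 0.5516.
K_a = 0.9917 × (0.9917 − 0.5516)/(0.9917 + 0.5516) = 0.2828.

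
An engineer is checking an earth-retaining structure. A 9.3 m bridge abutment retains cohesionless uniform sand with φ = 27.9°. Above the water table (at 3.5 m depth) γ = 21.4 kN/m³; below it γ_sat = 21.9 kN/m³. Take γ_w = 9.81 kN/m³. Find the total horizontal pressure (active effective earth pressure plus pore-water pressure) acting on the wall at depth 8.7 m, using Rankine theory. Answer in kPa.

K_a = (1 − sin φ)/(1 + sin φ) = 0.3625.
γ' = 21.9 − 9.81 = 12.09 kN/m³.
Effective vertical stress at 8.7 m: σ'_v = 21.4×3.5 + 12.09×5.20 = 137.8 kPa.
σ'_h = K_a σ'_v = 0.3625 × 137.8 = 49.94 kPa; u = γ_w × 5.20 = 51.01 kPa.
Total σ_h = 49.94 + 51.01 = 100.9 kPa.

101 kPa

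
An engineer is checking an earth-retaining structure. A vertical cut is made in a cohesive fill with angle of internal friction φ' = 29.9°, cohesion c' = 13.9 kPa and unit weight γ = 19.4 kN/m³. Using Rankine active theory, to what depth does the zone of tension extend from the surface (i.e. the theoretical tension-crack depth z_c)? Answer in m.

K_a = tan²(45° − 29.9°/2) = 0.3347; √K_a = 0.5785.
The active pressure is zero where K_a γ z = 2c√K_a, so z_c = 2c/(γ√K_a) = 2×13.9/(19.4×0.5785) = 2.477 m.

2.48 m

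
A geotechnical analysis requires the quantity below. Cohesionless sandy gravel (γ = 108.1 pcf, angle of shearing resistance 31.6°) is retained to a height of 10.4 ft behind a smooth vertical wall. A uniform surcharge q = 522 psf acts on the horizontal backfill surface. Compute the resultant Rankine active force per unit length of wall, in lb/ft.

K_a = tan²(45° − φ/2) = 0.3123.
Soil triangle: ½ K_a γ H² = 0.5×0.3123×108.1×10.4² = 1826 lb/ft.
Surcharge rectangle: K_a q H = 0.3123×522×10.4 = 1696 lb/ft.
Total = 1826 + 1696 = 3522 lb/ft.

3520 lb/ft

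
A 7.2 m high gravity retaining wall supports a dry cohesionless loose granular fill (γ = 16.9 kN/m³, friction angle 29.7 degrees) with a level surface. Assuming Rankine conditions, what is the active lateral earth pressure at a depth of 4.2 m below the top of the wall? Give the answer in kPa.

K_a = (1 − sin φ)/(1 + sin φ) = 0.3374.
σ_h = K_a γ z = 0.3374 × 16.9 × 4.2 = 23.95 kPa.

23.9 kPa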